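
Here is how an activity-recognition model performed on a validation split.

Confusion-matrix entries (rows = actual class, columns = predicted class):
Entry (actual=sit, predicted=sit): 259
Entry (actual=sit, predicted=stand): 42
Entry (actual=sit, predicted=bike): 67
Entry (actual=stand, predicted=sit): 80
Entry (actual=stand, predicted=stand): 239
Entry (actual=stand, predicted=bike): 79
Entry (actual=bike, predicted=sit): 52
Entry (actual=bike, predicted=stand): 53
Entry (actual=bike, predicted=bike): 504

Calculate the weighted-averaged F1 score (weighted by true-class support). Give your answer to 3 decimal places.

Per-class F1 score (2·TP/(2·TP+FP+FN)):
  sit: TP=259, FP=80+52=132, FN=42+67=109 → 518/759 = 0.6825
  stand: TP=239, FP=42+53=95, FN=80+79=159 → 478/732 = 0.6530
  bike: TP=504, FP=67+79=146, FN=52+53=105 → 1008/1259 = 0.8006
Weighted-F1 score = Σ (supportᵢ/N)·F1 scoreᵢ with N=1375: (368/1375)·0.6825 + (398/1375)·0.6530 + (609/1375)·0.8006 = 0.726

0.726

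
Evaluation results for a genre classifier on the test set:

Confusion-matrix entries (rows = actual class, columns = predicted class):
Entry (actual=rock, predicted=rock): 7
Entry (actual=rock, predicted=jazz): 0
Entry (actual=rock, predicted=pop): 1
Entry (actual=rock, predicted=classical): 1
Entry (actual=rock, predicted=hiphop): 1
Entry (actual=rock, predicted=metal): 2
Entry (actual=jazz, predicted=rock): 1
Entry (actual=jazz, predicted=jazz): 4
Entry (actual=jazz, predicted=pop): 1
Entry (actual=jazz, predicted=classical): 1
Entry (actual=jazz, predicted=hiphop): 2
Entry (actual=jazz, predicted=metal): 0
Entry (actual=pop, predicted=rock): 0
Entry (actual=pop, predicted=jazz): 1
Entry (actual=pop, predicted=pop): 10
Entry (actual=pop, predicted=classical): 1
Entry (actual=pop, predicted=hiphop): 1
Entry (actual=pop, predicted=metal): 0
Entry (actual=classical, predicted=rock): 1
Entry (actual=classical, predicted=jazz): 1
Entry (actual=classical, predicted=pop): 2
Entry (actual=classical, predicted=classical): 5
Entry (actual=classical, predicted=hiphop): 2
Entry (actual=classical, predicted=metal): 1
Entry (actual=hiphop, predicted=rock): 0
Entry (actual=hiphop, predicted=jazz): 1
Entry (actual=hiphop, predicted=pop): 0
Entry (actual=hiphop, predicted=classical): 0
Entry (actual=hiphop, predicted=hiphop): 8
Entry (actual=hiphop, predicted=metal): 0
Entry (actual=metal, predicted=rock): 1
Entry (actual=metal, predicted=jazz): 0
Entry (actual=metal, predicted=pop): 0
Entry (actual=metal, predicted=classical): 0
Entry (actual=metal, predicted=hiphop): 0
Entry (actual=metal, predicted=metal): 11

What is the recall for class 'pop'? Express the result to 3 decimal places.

recall = TP/(TP+FN).
pop: TP=10, FN=0+1+1+1+0=3 → 10/13 = 0.7692

0.769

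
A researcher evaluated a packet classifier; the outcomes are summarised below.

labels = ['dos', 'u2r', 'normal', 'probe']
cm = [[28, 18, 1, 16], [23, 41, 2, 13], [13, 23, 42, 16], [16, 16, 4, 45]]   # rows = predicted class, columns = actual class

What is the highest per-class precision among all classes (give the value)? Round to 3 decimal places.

Per-class precision (TP/(TP+FP)):
  dos: TP=28, FP=18+1+16=35 → 28/63 = 0.4444
  u2r: TP=41, FP=23+2+13=38 → 41/79 = 0.5190
  normal: TP=42, FP=13+23+16=52 → 42/94 = 0.4468
  probe: TP=45, FP=16+16+4=36 → 45/81 = 0.5556
Highest is class 'probe' with precision = 0.556.

0.556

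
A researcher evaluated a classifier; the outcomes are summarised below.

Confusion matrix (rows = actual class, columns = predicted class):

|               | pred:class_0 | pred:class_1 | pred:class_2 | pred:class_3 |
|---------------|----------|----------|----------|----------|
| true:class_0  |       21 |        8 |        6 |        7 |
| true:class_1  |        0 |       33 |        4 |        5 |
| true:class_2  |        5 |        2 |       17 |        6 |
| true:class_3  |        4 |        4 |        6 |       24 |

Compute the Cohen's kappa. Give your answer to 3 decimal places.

0.499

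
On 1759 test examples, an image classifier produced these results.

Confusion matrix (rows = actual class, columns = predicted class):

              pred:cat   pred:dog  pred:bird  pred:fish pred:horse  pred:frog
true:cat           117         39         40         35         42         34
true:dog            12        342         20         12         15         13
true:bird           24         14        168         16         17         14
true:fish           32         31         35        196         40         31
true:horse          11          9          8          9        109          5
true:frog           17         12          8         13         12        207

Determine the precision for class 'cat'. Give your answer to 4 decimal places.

precision = TP/(TP+FP).
cat: TP=117, FP=12+24+32+11+17=96 → 117/213 = 0.54930

0.5493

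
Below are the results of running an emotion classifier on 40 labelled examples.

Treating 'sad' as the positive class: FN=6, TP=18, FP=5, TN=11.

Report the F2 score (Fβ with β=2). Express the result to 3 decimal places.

Fβ = (1+β²)·TP / ((1+β²)·TP + β²·FN + FP), with β²=4
= 5·18 / (5·18 + 4·6 + 5) = 0.756

0.756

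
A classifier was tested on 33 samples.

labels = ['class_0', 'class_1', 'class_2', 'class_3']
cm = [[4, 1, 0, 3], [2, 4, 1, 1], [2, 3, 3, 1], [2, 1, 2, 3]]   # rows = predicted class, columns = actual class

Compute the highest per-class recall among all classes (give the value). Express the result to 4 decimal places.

0.5000

Per-class recall (TP/(TP+FN)):
  class_0: TP=4, FN=2+2+2=6 → 4/10 = 0.40000
  class_1: TP=4, FN=1+3+1=5 → 4/9 = 0.44444
  class_2: TP=3, FN=0+1+2=3 → 3/6 = 0.50000
  class_3: TP=3, FN=3+1+1=5 → 3/8 = 0.37500
Highest is class 'class_2' with recall = 0.5000.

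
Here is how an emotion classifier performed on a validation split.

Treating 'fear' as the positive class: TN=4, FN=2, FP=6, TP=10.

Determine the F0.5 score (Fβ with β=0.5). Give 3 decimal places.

Fβ = (1+β²)·TP / ((1+β²)·TP + β²·FN + FP), with β²=1/4
= 1.25·10 / (1.25·10 + 0.25·2 + 6) = 0.658

0.658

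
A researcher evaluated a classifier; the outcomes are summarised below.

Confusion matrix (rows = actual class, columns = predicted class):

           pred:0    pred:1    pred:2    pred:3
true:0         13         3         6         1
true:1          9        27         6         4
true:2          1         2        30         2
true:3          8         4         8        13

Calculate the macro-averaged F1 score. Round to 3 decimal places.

Per-class F1 score (2·TP/(2·TP+FP+FN)):
  0: TP=13, FP=9+1+8=18, FN=3+6+1=10 → 26/54 = 0.4815
  1: TP=27, FP=3+2+4=9, FN=9+6+4=19 → 54/82 = 0.6585
  2: TP=30, FP=6+6+8=20, FN=1+2+2=5 → 60/85 = 0.7059
  3: TP=13, FP=1+4+2=7, FN=8+4+8=20 → 26/53 = 0.4906
Macro-F1 score = mean = (0.4815 + 0.6585 + 0.7059 + 0.4906) / 4 = 0.584

0.584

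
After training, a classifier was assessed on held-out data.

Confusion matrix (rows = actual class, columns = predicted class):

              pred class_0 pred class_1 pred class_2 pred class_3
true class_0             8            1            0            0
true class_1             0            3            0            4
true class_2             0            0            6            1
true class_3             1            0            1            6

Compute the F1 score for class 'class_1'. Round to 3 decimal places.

Take TP from the diagonal, FP from the rest of the 'class_1' prediction marginal, FN from the rest of the 'class_1' actual marginal.
F1 score = 2·TP/(2·TP+FP+FN).
class_1: TP=3, FP=1+0+0=1, FN=0+0+4=4 → 6/11 = 0.5455

0.545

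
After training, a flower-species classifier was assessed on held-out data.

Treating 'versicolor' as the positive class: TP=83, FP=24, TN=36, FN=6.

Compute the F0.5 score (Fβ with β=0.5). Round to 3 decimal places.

Fβ = (1+β²)·TP / ((1+β²)·TP + β²·FN + FP), with β²=1/4
= 1.25·83 / (1.25·83 + 0.25·6 + 24) = 0.803

0.803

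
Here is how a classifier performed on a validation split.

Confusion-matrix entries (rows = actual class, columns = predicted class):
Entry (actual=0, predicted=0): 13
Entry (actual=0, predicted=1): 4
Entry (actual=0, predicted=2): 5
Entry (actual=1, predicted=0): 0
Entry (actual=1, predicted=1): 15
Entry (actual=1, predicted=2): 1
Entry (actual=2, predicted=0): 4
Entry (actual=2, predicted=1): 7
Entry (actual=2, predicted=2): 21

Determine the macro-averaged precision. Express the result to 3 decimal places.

Per-class precision (TP/(TP+FP)):
  0: TP=13, FP=0+4=4 → 13/17 = 0.7647
  1: TP=15, FP=4+7=11 → 15/26 = 0.5769
  2: TP=21, FP=5+1=6 → 21/27 = 0.7778
Macro-precision = mean = (0.7647 + 0.5769 + 0.7778) / 3 = 0.706

0.706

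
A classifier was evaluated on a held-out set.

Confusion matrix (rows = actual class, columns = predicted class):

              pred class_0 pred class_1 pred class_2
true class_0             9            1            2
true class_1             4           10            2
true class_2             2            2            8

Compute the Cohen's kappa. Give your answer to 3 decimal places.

Observed agreement pₒ = trace/N = 27/40 = 0.6750
Expected agreement pₑ = Σ (rowᵢ·colᵢ)/N² = (12·15 + 16·13 + 12·12)/40² = 0.3325
κ = (pₒ − pₑ)/(1 − pₑ) = (0.6750 − 0.3325)/(1 − 0.3325) = 0.513

0.513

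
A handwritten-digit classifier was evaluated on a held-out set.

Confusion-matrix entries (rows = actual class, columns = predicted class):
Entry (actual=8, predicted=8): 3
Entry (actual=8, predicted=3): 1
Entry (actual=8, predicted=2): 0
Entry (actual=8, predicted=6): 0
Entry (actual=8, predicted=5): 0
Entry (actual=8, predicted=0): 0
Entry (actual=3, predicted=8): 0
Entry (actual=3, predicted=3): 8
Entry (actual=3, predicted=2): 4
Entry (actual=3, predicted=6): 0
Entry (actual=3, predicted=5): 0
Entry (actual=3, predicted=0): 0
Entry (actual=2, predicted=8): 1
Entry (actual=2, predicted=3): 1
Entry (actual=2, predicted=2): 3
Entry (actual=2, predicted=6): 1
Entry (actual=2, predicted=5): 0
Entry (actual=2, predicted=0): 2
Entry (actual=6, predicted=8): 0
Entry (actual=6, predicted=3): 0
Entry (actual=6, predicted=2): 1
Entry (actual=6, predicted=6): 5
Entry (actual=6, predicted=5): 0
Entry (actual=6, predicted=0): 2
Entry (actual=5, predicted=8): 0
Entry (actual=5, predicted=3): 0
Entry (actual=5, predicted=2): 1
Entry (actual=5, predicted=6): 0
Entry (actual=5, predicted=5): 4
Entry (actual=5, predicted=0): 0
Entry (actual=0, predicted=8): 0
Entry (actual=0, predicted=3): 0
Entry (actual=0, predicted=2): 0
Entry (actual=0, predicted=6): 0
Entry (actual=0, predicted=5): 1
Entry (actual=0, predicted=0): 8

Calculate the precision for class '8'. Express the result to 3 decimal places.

0.750

Take TP from the diagonal, FP from the rest of the '8' prediction marginal, FN from the rest of the '8' actual marginal.
precision = TP/(TP+FP).
8: TP=3, FP=0+1+0+0+0=1 → 3/4 = 0.7500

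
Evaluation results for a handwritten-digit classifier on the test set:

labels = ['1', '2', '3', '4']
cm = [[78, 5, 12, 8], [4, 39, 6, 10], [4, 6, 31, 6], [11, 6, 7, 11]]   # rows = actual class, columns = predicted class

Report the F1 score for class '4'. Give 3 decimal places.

0.314

F1 score = 2·TP/(2·TP+FP+FN).
4: TP=11, FP=8+10+6=24, FN=11+6+7=24 → 22/70 = 0.3143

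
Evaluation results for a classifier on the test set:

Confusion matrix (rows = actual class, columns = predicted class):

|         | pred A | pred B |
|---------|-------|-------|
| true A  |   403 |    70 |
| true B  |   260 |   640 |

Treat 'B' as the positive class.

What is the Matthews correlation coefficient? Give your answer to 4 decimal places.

MCC = (TP·TN − FP·FN) / √((TP+FP)(TP+FN)(TN+FP)(TN+FN))
Numerator = 640·403 − 70·260 = 239720
Denominator = √(710·900·473·663) = √200389761000 = 447649.1494
MCC = 239720 / 447649.1494 = 0.5355

0.5355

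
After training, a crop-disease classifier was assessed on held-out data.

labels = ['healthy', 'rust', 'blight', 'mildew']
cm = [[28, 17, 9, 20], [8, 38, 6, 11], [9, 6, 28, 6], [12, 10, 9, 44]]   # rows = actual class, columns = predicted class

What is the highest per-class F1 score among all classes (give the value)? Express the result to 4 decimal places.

0.5672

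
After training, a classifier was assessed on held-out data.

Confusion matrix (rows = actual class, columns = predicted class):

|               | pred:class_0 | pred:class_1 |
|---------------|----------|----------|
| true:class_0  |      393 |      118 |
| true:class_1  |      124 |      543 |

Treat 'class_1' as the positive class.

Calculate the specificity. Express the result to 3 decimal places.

0.769

Specificity = TN/(TN+FP) = 393/(393+118) = 0.769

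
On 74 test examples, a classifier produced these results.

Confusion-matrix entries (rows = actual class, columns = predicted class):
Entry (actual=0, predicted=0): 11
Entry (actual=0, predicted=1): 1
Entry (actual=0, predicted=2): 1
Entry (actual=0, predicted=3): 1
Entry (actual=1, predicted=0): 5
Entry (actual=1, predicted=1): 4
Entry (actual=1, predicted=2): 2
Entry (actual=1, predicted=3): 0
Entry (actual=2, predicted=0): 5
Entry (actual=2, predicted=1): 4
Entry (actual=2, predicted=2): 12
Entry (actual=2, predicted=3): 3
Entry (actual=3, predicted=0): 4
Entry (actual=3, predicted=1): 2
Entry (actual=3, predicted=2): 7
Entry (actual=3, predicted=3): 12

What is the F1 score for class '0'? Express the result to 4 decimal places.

0.5641

Treat '0' as positive and all other classes as negative.
F1 score = 2·TP/(2·TP+FP+FN).
0: TP=11, FP=5+5+4=14, FN=1+1+1=3 → 22/39 = 0.56410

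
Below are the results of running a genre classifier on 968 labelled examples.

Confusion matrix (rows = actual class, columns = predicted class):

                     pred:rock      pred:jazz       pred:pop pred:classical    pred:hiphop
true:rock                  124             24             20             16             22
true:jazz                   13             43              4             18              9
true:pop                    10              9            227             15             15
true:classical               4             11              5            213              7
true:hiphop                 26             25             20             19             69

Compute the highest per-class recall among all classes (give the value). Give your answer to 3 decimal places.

0.888

Per-class recall (TP/(TP+FN)):
  rock: TP=124, FN=24+20+16+22=82 → 124/206 = 0.6019
  jazz: TP=43, FN=13+4+18+9=44 → 43/87 = 0.4943
  pop: TP=227, FN=10+9+15+15=49 → 227/276 = 0.8225
  classical: TP=213, FN=4+11+5+7=27 → 213/240 = 0.8875
  hiphop: TP=69, FN=26+25+20+19=90 → 69/159 = 0.4340
Highest is class 'classical' with recall = 0.888.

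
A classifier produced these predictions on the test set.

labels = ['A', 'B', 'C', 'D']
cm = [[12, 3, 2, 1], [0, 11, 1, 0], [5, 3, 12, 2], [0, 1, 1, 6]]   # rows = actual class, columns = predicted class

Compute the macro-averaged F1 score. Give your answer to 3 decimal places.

Per-class F1 score (2·TP/(2·TP+FP+FN)):
  A: TP=12, FP=0+5+0=5, FN=3+2+1=6 → 24/35 = 0.6857
  B: TP=11, FP=3+3+1=7, FN=0+1+0=1 → 22/30 = 0.7333
  C: TP=12, FP=2+1+1=4, FN=5+3+2=10 → 24/38 = 0.6316
  D: TP=6, FP=1+0+2=3, FN=0+1+1=2 → 12/17 = 0.7059
Macro-F1 score = mean = (0.6857 + 0.7333 + 0.6316 + 0.7059) / 4 = 0.689

0.689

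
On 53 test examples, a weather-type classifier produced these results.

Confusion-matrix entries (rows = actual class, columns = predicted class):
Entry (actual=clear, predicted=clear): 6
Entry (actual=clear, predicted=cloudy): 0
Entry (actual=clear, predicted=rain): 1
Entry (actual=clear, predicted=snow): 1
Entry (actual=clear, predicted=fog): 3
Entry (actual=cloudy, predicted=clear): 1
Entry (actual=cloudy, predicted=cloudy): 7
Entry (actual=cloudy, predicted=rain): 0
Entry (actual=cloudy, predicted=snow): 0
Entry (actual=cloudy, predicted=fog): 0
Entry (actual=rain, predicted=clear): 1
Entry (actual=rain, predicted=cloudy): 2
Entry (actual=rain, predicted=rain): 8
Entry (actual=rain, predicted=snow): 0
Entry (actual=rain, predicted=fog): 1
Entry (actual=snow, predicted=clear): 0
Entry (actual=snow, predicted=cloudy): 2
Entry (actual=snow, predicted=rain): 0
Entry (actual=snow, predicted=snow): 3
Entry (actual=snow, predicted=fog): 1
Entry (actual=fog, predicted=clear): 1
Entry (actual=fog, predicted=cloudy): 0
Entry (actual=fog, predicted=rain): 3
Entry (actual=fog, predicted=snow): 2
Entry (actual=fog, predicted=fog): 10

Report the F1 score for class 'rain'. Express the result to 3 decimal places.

0.667

Take TP from the diagonal, FP from the rest of the 'rain' prediction marginal, FN from the rest of the 'rain' actual marginal.
F1 score = 2·TP/(2·TP+FP+FN).
rain: TP=8, FP=1+0+0+3=4, FN=1+2+0+1=4 → 16/24 = 0.6667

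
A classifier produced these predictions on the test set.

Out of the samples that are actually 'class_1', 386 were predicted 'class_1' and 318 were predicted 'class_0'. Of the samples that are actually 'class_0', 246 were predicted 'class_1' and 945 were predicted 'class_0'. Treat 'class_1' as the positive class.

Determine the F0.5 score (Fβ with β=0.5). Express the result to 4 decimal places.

Fβ = (1+β²)·TP / ((1+β²)·TP + β²·FN + FP), with β²=1/4
= 1.25·386 / (1.25·386 + 0.25·318 + 246) = 0.5972

0.5972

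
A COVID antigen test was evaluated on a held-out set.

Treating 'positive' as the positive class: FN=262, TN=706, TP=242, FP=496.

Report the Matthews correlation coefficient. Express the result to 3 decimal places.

0.062

MCC = (TP·TN − FP·FN) / √((TP+FP)(TP+FN)(TN+FP)(TN+FN))
Numerator = 242·706 − 496·262 = 40900
Denominator = √(738·504·1202·968) = √432779542272 = 657859.8196
MCC = 40900 / 657859.8196 = 0.062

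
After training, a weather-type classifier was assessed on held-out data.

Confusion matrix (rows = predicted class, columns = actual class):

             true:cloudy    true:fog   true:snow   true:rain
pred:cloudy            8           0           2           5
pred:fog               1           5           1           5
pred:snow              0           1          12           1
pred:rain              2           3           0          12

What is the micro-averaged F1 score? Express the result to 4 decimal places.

0.6379

Micro-averaging pools counts across classes: ΣTP=37, ΣFP=21, ΣFN=21.
Micro-F1 score = 2·TP/(2·TP+FP+FN) on pooled counts = 0.6379 (equals overall accuracy in single-label multiclass).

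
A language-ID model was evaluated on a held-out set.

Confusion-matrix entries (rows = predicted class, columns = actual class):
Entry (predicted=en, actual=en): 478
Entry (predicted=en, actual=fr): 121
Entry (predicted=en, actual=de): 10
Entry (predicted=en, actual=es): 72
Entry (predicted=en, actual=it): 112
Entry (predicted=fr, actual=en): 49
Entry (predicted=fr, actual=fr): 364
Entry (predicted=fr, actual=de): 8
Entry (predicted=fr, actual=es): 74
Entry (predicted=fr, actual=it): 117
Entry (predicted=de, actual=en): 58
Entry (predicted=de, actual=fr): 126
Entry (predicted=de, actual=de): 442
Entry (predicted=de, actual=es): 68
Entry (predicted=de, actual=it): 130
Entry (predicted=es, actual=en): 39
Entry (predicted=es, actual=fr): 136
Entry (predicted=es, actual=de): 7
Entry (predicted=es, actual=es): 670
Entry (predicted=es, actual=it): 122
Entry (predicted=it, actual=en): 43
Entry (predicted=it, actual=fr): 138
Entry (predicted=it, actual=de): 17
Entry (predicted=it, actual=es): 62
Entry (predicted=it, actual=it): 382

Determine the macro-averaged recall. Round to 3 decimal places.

0.638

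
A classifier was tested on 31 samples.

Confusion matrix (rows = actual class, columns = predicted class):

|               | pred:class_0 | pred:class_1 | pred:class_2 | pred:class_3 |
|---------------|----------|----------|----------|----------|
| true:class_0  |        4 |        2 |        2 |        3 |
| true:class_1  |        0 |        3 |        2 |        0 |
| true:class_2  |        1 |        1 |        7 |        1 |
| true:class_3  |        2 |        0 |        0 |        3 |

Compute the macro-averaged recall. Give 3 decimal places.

Per-class recall (TP/(TP+FN)):
  class_0: TP=4, FN=2+2+3=7 → 4/11 = 0.3636
  class_1: TP=3, FN=0+2+0=2 → 3/5 = 0.6000
  class_2: TP=7, FN=1+1+1=3 → 7/10 = 0.7000
  class_3: TP=3, FN=2+0+0=2 → 3/5 = 0.6000
Macro-recall = mean = (0.3636 + 0.6000 + 0.7000 + 0.6000) / 4 = 0.566

0.566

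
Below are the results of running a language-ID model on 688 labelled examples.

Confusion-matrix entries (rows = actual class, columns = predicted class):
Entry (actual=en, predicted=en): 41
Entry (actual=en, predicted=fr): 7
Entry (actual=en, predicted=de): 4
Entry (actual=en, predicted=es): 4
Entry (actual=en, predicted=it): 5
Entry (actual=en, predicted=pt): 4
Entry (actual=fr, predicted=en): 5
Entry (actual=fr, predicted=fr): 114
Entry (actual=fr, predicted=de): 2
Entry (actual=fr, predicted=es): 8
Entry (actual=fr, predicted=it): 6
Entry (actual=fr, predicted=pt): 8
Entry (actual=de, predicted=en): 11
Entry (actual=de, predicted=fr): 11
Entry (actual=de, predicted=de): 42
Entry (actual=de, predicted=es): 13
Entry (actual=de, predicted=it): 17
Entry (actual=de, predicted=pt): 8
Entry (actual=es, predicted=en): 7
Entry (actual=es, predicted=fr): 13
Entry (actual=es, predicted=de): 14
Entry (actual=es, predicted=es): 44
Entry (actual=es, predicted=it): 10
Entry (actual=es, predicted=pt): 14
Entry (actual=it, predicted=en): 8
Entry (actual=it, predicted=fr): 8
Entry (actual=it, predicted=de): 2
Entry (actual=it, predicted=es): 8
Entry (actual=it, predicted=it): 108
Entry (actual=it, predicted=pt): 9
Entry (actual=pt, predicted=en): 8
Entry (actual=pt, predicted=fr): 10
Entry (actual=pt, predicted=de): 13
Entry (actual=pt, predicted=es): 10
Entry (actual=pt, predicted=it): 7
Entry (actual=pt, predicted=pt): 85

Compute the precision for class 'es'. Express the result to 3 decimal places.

0.506

precision = TP/(TP+FP).
es: TP=44, FP=4+8+13+8+10=43 → 44/87 = 0.5057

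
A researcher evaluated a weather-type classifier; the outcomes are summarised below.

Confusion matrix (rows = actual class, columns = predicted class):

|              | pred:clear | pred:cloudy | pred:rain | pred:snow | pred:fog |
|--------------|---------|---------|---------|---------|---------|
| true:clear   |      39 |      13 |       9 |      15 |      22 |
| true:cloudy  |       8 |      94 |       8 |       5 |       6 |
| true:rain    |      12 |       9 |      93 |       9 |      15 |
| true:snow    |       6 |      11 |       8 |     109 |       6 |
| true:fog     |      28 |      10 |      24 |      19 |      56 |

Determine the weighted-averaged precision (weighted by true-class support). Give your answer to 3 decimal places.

0.607

Per-class precision (TP/(TP+FP)):
  clear: TP=39, FP=8+12+6+28=54 → 39/93 = 0.4194
  cloudy: TP=94, FP=13+9+11+10=43 → 94/137 = 0.6861
  rain: TP=93, FP=9+8+8+24=49 → 93/142 = 0.6549
  snow: TP=109, FP=15+5+9+19=48 → 109/157 = 0.6943
  fog: TP=56, FP=22+6+15+6=49 → 56/105 = 0.5333
Weighted-precision = Σ (supportᵢ/N)·precisionᵢ with N=634: (98/634)·0.4194 + (121/634)·0.6861 + (138/634)·0.6549 + (140/634)·0.6943 + (137/634)·0.5333 = 0.607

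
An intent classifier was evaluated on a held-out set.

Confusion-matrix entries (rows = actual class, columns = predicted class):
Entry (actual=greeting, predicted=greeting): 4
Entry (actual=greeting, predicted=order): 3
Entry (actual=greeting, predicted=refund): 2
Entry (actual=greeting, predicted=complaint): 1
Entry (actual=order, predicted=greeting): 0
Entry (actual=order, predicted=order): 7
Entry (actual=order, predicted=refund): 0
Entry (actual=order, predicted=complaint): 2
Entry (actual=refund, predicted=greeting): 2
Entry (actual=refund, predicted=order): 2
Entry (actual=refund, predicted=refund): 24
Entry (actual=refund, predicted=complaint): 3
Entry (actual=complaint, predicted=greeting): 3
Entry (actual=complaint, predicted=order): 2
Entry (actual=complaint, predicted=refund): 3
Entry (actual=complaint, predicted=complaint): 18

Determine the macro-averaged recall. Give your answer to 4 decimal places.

Per-class recall (TP/(TP+FN)):
  greeting: TP=4, FN=3+2+1=6 → 4/10 = 0.40000
  order: TP=7, FN=0+0+2=2 → 7/9 = 0.77778
  refund: TP=24, FN=2+2+3=7 → 24/31 = 0.77419
  complaint: TP=18, FN=3+2+3=8 → 18/26 = 0.69231
Macro-recall = mean = (0.40000 + 0.77778 + 0.77419 + 0.69231) / 4 = 0.6611

0.6611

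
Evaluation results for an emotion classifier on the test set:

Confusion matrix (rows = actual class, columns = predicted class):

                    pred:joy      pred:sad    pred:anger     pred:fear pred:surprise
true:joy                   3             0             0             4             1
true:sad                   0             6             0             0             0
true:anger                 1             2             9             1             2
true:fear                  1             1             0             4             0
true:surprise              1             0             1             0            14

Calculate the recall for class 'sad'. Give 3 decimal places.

Treat 'sad' as positive and all other classes as negative.
recall = TP/(TP+FN).
sad: TP=6, FN=0+0+0+0=0 → 6/6 = 1.0000

1.000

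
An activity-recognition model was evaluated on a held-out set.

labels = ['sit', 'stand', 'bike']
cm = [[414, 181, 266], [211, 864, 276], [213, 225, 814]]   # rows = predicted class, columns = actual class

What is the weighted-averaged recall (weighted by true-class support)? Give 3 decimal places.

Per-class recall (TP/(TP+FN)):
  sit: TP=414, FN=211+213=424 → 414/838 = 0.4940
  stand: TP=864, FN=181+225=406 → 864/1270 = 0.6803
  bike: TP=814, FN=266+276=542 → 814/1356 = 0.6003
Weighted-recall = Σ (supportᵢ/N)·recallᵢ with N=3464: (838/3464)·0.4940 + (1270/3464)·0.6803 + (1356/3464)·0.6003 = 0.604

0.604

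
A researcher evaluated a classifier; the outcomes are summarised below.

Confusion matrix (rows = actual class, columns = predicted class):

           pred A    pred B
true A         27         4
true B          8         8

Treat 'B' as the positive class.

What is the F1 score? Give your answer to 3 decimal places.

0.571

Precision = TP/(TP+FP) = 8/12 = 0.6667
Recall = TP/(TP+FN) = 8/16 = 0.5000
F1 = 2·TP/(2·TP+FP+FN) = 16/28 = 0.571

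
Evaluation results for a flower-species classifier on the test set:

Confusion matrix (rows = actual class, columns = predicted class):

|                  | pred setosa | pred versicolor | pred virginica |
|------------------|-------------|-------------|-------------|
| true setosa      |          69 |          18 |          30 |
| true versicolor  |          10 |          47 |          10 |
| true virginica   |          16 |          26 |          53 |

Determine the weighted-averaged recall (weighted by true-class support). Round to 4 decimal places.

0.6057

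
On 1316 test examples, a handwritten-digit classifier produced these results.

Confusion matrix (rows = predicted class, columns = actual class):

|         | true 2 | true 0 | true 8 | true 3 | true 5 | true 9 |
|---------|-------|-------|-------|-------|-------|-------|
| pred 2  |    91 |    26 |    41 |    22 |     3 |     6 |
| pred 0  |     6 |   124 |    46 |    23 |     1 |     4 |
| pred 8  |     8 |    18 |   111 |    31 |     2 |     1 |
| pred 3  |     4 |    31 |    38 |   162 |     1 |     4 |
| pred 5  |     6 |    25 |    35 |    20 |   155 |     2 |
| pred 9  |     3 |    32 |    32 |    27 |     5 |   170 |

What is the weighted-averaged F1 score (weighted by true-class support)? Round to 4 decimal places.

0.6014

Per-class F1 score (2·TP/(2·TP+FP+FN)):
  2: TP=91, FP=26+41+22+3+6=98, FN=6+8+4+6+3=27 → 182/307 = 0.59283
  0: TP=124, FP=6+46+23+1+4=80, FN=26+18+31+25+32=132 → 248/460 = 0.53913
  8: TP=111, FP=8+18+31+2+1=60, FN=41+46+38+35+32=192 → 222/474 = 0.46835
  3: TP=162, FP=4+31+38+1+4=78, FN=22+23+31+20+27=123 → 324/525 = 0.61714
  5: TP=155, FP=6+25+35+20+2=88, FN=3+1+2+1+5=12 → 310/410 = 0.75610
  9: TP=170, FP=3+32+32+27+5=99, FN=6+4+1+4+2=17 → 340/456 = 0.74561
Weighted-F1 score = Σ (supportᵢ/N)·F1 scoreᵢ with N=1316: (118/1316)·0.59283 + (256/1316)·0.53913 + (303/1316)·0.46835 + (285/1316)·0.61714 + (167/1316)·0.75610 + (187/1316)·0.74561 = 0.6014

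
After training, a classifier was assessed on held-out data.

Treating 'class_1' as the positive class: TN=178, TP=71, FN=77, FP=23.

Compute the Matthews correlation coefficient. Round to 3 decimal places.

MCC = (TP·TN − FP·FN) / √((TP+FP)(TP+FN)(TN+FP)(TN+FN))
Numerator = 71·178 − 23·77 = 10867
Denominator = √(94·148·201·255) = √713059560 = 26703.1751
MCC = 10867 / 26703.1751 = 0.407

0.407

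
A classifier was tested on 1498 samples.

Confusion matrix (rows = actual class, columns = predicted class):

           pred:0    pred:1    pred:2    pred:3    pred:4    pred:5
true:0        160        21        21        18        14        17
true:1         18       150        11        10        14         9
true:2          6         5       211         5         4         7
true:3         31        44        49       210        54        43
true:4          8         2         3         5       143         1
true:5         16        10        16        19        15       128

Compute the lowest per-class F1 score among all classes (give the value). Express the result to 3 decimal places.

0.602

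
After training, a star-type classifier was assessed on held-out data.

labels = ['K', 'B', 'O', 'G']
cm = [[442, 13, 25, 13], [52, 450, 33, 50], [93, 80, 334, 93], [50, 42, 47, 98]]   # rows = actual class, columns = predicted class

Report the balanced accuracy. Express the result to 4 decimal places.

0.6590

Balanced accuracy = mean of per-class recall.
  K: recall = 442/493 = 0.89655
  B: recall = 450/585 = 0.76923
  O: recall = 334/600 = 0.55667
  G: recall = 98/237 = 0.41350
Mean = (0.89655 + 0.76923 + 0.55667 + 0.41350) / 4 = 0.6590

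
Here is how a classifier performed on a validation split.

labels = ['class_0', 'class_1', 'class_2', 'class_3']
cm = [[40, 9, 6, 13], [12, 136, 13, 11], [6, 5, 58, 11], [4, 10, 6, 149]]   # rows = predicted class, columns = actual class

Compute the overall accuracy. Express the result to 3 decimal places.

0.783

Accuracy = trace / total = (40+136+58+149=383) / 489 = 383/489 = 0.783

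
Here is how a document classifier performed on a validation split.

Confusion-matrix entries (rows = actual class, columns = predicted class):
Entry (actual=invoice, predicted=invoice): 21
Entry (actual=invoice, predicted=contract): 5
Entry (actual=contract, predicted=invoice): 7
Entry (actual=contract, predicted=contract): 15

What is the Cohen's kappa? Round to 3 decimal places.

0.493

Observed agreement pₒ = trace/N = 36/48 = 0.7500
Expected agreement pₑ = Σ (rowᵢ·colᵢ)/N² = (26·28 + 22·20)/48² = 0.5069
κ = (pₒ − pₑ)/(1 − pₑ) = (0.7500 − 0.5069)/(1 − 0.5069) = 0.493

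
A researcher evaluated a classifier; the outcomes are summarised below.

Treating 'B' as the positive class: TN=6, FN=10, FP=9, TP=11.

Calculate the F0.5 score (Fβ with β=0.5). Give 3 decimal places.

0.545

Fβ = (1+β²)·TP / ((1+β²)·TP + β²·FN + FP), with β²=1/4
= 1.25·11 / (1.25·11 + 0.25·10 + 9) = 0.545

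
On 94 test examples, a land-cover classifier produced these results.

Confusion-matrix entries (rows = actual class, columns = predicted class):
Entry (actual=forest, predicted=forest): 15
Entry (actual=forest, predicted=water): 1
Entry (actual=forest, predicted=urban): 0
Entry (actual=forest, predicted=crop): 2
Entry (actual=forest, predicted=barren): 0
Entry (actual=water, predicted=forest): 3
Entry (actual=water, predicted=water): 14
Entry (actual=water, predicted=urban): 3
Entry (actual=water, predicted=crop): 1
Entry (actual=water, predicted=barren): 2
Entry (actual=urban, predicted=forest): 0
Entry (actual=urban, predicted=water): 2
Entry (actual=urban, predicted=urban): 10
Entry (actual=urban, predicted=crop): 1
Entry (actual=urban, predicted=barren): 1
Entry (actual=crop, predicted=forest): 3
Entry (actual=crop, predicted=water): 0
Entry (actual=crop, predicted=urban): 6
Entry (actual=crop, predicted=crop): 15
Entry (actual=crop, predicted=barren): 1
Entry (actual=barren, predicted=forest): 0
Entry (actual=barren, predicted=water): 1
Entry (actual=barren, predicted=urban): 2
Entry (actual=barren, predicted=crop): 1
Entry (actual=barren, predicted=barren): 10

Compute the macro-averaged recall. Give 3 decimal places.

Per-class recall (TP/(TP+FN)):
  forest: TP=15, FN=1+0+2+0=3 → 15/18 = 0.8333
  water: TP=14, FN=3+3+1+2=9 → 14/23 = 0.6087
  urban: TP=10, FN=0+2+1+1=4 → 10/14 = 0.7143
  crop: TP=15, FN=3+0+6+1=10 → 15/25 = 0.6000
  barren: TP=10, FN=0+1+2+1=4 → 10/14 = 0.7143
Macro-recall = mean = (0.8333 + 0.6087 + 0.7143 + 0.6000 + 0.7143) / 5 = 0.694

0.694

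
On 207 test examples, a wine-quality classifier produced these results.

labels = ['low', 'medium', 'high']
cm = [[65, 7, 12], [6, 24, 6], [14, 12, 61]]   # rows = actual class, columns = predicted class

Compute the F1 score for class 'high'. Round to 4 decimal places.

0.7349

F1 score = 2·TP/(2·TP+FP+FN).
high: TP=61, FP=12+6=18, FN=14+12=26 → 122/166 = 0.73494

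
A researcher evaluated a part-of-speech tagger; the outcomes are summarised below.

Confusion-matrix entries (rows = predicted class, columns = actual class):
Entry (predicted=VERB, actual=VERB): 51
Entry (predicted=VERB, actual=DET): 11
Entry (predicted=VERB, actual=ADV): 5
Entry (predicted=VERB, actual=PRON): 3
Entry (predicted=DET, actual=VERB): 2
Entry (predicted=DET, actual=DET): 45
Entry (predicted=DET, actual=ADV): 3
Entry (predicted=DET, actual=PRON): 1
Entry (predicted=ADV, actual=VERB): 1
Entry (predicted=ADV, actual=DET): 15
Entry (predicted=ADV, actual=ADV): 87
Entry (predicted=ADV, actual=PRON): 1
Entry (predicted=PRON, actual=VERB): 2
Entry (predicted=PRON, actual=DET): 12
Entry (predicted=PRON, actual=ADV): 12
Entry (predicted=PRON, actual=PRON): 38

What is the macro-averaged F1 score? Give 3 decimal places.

0.754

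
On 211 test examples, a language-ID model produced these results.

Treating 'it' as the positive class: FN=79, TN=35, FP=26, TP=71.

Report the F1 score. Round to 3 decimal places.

0.575

Precision = TP/(TP+FP) = 71/97 = 0.7320
Recall = TP/(TP+FN) = 71/150 = 0.4733
F1 = 2·TP/(2·TP+FP+FN) = 142/247 = 0.575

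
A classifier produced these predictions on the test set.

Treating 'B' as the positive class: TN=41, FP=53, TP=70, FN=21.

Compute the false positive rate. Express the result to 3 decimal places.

0.564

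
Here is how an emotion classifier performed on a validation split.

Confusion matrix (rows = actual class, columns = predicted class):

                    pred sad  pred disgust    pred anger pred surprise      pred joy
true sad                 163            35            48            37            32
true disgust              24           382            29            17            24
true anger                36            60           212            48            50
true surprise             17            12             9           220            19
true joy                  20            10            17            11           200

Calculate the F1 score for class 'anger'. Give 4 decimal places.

F1 score = 2·TP/(2·TP+FP+FN).
anger: TP=212, FP=48+29+9+17=103, FN=36+60+48+50=194 → 424/721 = 0.58807

0.5881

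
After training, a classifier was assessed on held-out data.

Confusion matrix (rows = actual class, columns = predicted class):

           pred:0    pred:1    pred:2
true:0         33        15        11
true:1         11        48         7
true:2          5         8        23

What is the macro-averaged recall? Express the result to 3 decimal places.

Per-class recall (TP/(TP+FN)):
  0: TP=33, FN=15+11=26 → 33/59 = 0.5593
  1: TP=48, FN=11+7=18 → 48/66 = 0.7273
  2: TP=23, FN=5+8=13 → 23/36 = 0.6389
Macro-recall = mean = (0.5593 + 0.7273 + 0.6389) / 3 = 0.642

0.642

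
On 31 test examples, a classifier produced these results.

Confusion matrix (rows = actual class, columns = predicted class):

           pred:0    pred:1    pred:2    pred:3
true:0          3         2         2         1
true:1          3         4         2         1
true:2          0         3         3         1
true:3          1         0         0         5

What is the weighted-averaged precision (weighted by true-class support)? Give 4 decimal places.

Per-class precision (TP/(TP+FP)):
  0: TP=3, FP=3+0+1=4 → 3/7 = 0.42857
  1: TP=4, FP=2+3+0=5 → 4/9 = 0.44444
  2: TP=3, FP=2+2+0=4 → 3/7 = 0.42857
  3: TP=5, FP=1+1+1=3 → 5/8 = 0.62500
Weighted-precision = Σ (supportᵢ/N)·precisionᵢ with N=31: (8/31)·0.42857 + (10/31)·0.44444 + (7/31)·0.42857 + (6/31)·0.62500 = 0.4717

0.4717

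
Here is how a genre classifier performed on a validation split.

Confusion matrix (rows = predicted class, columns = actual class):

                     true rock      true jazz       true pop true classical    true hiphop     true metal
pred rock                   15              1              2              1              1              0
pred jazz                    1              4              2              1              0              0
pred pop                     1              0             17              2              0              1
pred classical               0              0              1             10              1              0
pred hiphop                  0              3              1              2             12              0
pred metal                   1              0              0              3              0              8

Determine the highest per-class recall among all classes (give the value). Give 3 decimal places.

0.889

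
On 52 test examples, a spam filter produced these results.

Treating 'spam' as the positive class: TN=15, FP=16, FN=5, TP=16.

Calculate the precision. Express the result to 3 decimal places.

Precision = TP/(TP+FP) = 16/(16+16) = 16/32 = 0.500

0.500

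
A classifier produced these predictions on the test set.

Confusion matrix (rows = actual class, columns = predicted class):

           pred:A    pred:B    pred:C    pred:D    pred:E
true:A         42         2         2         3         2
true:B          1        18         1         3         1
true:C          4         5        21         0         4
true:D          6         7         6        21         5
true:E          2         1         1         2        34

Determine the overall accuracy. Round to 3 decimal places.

0.701

Accuracy = trace / total = (42+18+21+21+34=136) / 194 = 136/194 = 0.701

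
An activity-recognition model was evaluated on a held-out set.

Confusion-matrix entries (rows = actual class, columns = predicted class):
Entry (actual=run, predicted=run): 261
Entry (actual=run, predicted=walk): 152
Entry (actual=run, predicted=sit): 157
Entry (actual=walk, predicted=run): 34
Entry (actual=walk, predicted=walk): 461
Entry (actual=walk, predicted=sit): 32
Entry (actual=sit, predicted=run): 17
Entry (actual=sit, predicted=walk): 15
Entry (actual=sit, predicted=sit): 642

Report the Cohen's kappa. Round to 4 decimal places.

0.6514

Observed agreement pₒ = trace/N = 1364/1771 = 0.77019
Expected agreement pₑ = Σ (rowᵢ·colᵢ)/N² = (570·312 + 527·628 + 674·831)/1771² = 0.34080
κ = (pₒ − pₑ)/(1 − pₑ) = (0.77019 − 0.34080)/(1 − 0.34080) = 0.6514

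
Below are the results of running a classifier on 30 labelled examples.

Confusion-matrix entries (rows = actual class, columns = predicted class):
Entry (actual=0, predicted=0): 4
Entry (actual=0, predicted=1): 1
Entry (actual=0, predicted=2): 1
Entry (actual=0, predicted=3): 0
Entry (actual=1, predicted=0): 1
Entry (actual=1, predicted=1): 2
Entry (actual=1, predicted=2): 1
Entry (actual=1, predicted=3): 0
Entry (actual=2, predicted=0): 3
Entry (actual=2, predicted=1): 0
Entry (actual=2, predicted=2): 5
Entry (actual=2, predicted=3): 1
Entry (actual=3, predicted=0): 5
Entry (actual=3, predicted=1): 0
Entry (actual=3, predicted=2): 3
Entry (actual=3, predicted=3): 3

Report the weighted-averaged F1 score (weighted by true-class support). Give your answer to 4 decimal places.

Per-class F1 score (2·TP/(2·TP+FP+FN)):
  0: TP=4, FP=1+3+5=9, FN=1+1+0=2 → 8/19 = 0.42105
  1: TP=2, FP=1+0+0=1, FN=1+1+0=2 → 4/7 = 0.57143
  2: TP=5, FP=1+1+3=5, FN=3+0+1=4 → 10/19 = 0.52632
  3: TP=3, FP=0+0+1=1, FN=5+0+3=8 → 6/15 = 0.40000
Weighted-F1 score = Σ (supportᵢ/N)·F1 scoreᵢ with N=30: (6/30)·0.42105 + (4/30)·0.57143 + (9/30)·0.52632 + (11/30)·0.40000 = 0.4650

0.4650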